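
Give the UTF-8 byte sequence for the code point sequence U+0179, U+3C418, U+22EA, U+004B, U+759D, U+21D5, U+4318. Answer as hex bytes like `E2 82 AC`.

C5 B9 F0 BC 90 98 E2 8B AA 4B E7 96 9D E2 87 95 E4 8C 98

U+0179: 2-byte form → C5 B9.
U+3C418: 4-byte form → F0 BC 90 98.
U+22EA: 3-byte form → E2 8B AA.
U+004B: 1-byte form → 4B.
U+759D: 3-byte form → E7 96 9D.
U+21D5: 3-byte form → E2 87 95.
U+4318: 3-byte form → E4 8C 98.
Concatenated (19 bytes): C5 B9 F0 BC 90 98 E2 8B AA 4B E7 96 9D E2 87 95 E4 8C 98.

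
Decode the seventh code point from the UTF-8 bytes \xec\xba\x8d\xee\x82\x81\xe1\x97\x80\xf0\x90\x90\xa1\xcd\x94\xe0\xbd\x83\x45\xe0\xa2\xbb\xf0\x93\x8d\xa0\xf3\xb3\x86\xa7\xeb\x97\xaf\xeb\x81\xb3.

Offset 0: leading byte 0xEC = 11101100 → 3-byte char #1 = EC BA 8D.
Offset 3: leading byte 0xEE = 11101110 → 3-byte char #2 = EE 82 81.
Offset 6: leading byte 0xE1 = 11100001 → 3-byte char #3 = E1 97 80.
Offset 9: leading byte 0xF0 = 11110000 → 4-byte char #4 = F0 90 90 A1.
Offset 13: leading byte 0xCD = 11001101 → 2-byte char #5 = CD 94.
Offset 15: leading byte 0xE0 = 11100000 → 3-byte char #6 = E0 BD 83.
Offset 18: leading byte 0x45 = 01000101 → 1-byte char #7 = 45.
Leading byte 0x45 = 01000101 matches 0xxxxxxx → 1-byte sequence.
Byte 1: 0x45 = 01000101, payload 1000101 (7 bits).
Concatenate: 1000101 = 0x45 (7 bits → U+0045).

U+0045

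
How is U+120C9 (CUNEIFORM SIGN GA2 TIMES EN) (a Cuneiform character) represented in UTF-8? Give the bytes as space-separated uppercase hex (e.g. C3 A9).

F0 92 83 89

U+120C9 = 0x120C9 = 73929 decimal. In range U+10000–U+10FFFF → 4-byte form: 11110xxx 10xxxxxx 10xxxxxx 10xxxxxx.
Binary (21 bits): 000010010000011001001.
Split 3+6+6+6: 000 | 010010 | 000011 | 001001.
Byte 1: 11110000 = 0xF0.
Byte 2: 10010010 = 0x92.
Byte 3: 10000011 = 0x83.
Byte 4: 10001001 = 0x89.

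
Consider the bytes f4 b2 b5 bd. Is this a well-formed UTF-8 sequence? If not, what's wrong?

invalid (encodes a value above U+10FFFF)

Leading byte 0xF4 = 11110100 → 4-byte form.
Payload = 0x132D7D, which exceeds U+10FFFF, the maximum Unicode code point. (Leading bytes F5–FF, or F4 followed by ≥ 0x90, are invalid.)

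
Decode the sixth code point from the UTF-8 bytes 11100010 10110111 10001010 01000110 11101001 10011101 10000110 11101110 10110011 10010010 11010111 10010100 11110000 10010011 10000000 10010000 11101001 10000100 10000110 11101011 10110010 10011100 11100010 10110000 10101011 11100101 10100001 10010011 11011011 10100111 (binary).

U+13010

Offset 0: leading byte 0xE2 = 11100010 → 3-byte char #1 = E2 B7 8A.
Offset 3: leading byte 0x46 = 01000110 → 1-byte char #2 = 46.
Offset 4: leading byte 0xE9 = 11101001 → 3-byte char #3 = E9 9D 86.
Offset 7: leading byte 0xEE = 11101110 → 3-byte char #4 = EE B3 92.
Offset 10: leading byte 0xD7 = 11010111 → 2-byte char #5 = D7 94.
Offset 12: leading byte 0xF0 = 11110000 → 4-byte char #6 = F0 93 80 90.
Leading byte 0xF0 = 11110000 matches 11110xxx → 4-byte sequence.
Byte 1: 0xF0 = 11110000, payload 000 (3 bits).
Byte 2: 0x93 = 10010011 (10xxxxxx ✓), payload 010011.
Byte 3: 0x80 = 10000000 (10xxxxxx ✓), payload 000000.
Byte 4: 0x90 = 10010000 (10xxxxxx ✓), payload 010000.
Concatenate: 000010011000000010000 = 0x13010 (21 bits → U+13010).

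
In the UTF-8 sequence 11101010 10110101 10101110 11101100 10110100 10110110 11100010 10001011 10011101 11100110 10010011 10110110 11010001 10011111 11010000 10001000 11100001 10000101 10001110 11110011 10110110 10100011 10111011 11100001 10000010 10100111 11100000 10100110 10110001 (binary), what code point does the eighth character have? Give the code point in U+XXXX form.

U+F68FB

Offset 0: leading byte 0xEA = 11101010 → 3-byte char #1 = EA B5 AE.
Offset 3: leading byte 0xEC = 11101100 → 3-byte char #2 = EC B4 B6.
Offset 6: leading byte 0xE2 = 11100010 → 3-byte char #3 = E2 8B 9D.
Offset 9: leading byte 0xE6 = 11100110 → 3-byte char #4 = E6 93 B6.
Offset 12: leading byte 0xD1 = 11010001 → 2-byte char #5 = D1 9F.
Offset 14: leading byte 0xD0 = 11010000 → 2-byte char #6 = D0 88.
Offset 16: leading byte 0xE1 = 11100001 → 3-byte char #7 = E1 85 8E.
Offset 19: leading byte 0xF3 = 11110011 → 4-byte char #8 = F3 B6 A3 BB.
Leading byte 0xF3 = 11110011 matches 11110xxx → 4-byte sequence.
Byte 1: 0xF3 = 11110011, payload 011 (3 bits).
Byte 2: 0xB6 = 10110110 (10xxxxxx ✓), payload 110110.
Byte 3: 0xA3 = 10100011 (10xxxxxx ✓), payload 100011.
Byte 4: 0xBB = 10111011 (10xxxxxx ✓), payload 111011.
Concatenate: 011110110100011111011 = 0xF68FB (21 bits → U+F68FB).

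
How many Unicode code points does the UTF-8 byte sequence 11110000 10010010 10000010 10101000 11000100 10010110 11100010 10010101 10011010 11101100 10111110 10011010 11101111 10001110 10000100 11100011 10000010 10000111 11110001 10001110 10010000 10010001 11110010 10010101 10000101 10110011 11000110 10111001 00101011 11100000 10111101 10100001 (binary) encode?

Byte at offset 0: 0xF0 = 11110000 → 4-byte char (#1). Advance 4.
Byte at offset 4: 0xC4 = 11000100 → 2-byte char (#2). Advance 2.
Byte at offset 6: 0xE2 = 11100010 → 3-byte char (#3). Advance 3.
Byte at offset 9: 0xEC = 11101100 → 3-byte char (#4). Advance 3.
Byte at offset 12: 0xEF = 11101111 → 3-byte char (#5). Advance 3.
Byte at offset 15: 0xE3 = 11100011 → 3-byte char (#6). Advance 3.
Byte at offset 18: 0xF1 = 11110001 → 4-byte char (#7). Advance 4.
Byte at offset 22: 0xF2 = 11110010 → 4-byte char (#8). Advance 4.
Byte at offset 26: 0xC6 = 11000110 → 2-byte char (#9). Advance 2.
Byte at offset 28: 0x2B = 00101011 → 1-byte char (#10). Advance 1.
Byte at offset 29: 0xE0 = 11100000 → 3-byte char (#11). Advance 3.
Reached end at offset 32 after 11 code points.

11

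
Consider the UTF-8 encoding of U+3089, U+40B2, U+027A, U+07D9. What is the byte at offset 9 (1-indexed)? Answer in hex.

1-indexed offset 9 is 0-indexed offset 8.
U+3089 → 3-byte form E3 82 89 at offsets 0–2.
U+40B2 → 3-byte form E4 82 B2 at offsets 3–5.
U+027A → 2-byte form C9 BA at offsets 6–7.
U+07D9 → 2-byte form DF 99 at offsets 8–9.
Offset 8 falls in char 4's range; it's byte 1 of DF 99 = 0xDF.

0xDF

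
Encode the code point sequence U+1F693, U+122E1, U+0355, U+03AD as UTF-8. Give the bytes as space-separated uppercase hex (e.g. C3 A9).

U+1F693: 4-byte form → F0 9F 9A 93.
U+122E1: 4-byte form → F0 92 8B A1.
U+0355: 2-byte form → CD 95.
U+03AD: 2-byte form → CE AD.
Concatenated (12 bytes): F0 9F 9A 93 F0 92 8B A1 CD 95 CE AD.

F0 9F 9A 93 F0 92 8B A1 CD 95 CE AD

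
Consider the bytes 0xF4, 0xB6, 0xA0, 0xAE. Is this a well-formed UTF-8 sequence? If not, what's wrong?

invalid (encodes a value above U+10FFFF)

Leading byte 0xF4 = 11110100 → 4-byte form.
Payload = 0x13682E, which exceeds U+10FFFF, the maximum Unicode code point. (Leading bytes F5–FF, or F4 followed by ≥ 0x90, are invalid.)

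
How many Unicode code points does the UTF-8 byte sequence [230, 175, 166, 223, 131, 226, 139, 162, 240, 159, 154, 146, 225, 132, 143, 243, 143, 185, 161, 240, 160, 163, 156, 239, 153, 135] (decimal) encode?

Byte at offset 0: 0xE6 = 11100110 → 3-byte char (#1). Advance 3.
Byte at offset 3: 0xDF = 11011111 → 2-byte char (#2). Advance 2.
Byte at offset 5: 0xE2 = 11100010 → 3-byte char (#3). Advance 3.
Byte at offset 8: 0xF0 = 11110000 → 4-byte char (#4). Advance 4.
Byte at offset 12: 0xE1 = 11100001 → 3-byte char (#5). Advance 3.
Byte at offset 15: 0xF3 = 11110011 → 4-byte char (#6). Advance 4.
Byte at offset 19: 0xF0 = 11110000 → 4-byte char (#7). Advance 4.
Byte at offset 23: 0xEF = 11101111 → 3-byte char (#8). Advance 3.
Reached end at offset 26 after 8 code points.

8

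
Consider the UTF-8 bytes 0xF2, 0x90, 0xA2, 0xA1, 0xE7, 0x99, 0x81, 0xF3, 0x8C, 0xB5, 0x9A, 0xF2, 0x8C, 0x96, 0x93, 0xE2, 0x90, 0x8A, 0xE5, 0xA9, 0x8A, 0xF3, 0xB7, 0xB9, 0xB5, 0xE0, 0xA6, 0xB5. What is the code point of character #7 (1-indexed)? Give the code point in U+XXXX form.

Offset 0: leading byte 0xF2 = 11110010 → 4-byte char #1 = F2 90 A2 A1.
Offset 4: leading byte 0xE7 = 11100111 → 3-byte char #2 = E7 99 81.
Offset 7: leading byte 0xF3 = 11110011 → 4-byte char #3 = F3 8C B5 9A.
Offset 11: leading byte 0xF2 = 11110010 → 4-byte char #4 = F2 8C 96 93.
Offset 15: leading byte 0xE2 = 11100010 → 3-byte char #5 = E2 90 8A.
Offset 18: leading byte 0xE5 = 11100101 → 3-byte char #6 = E5 A9 8A.
Offset 21: leading byte 0xF3 = 11110011 → 4-byte char #7 = F3 B7 B9 B5.
Leading byte 0xF3 = 11110011 matches 11110xxx → 4-byte sequence.
Byte 1: 0xF3 = 11110011, payload 011 (3 bits).
Byte 2: 0xB7 = 10110111 (10xxxxxx ✓), payload 110111.
Byte 3: 0xB9 = 10111001 (10xxxxxx ✓), payload 111001.
Byte 4: 0xB5 = 10110101 (10xxxxxx ✓), payload 110101.
Concatenate: 011110111111001110101 = 0xF7E75 (21 bits → U+F7E75).

U+F7E75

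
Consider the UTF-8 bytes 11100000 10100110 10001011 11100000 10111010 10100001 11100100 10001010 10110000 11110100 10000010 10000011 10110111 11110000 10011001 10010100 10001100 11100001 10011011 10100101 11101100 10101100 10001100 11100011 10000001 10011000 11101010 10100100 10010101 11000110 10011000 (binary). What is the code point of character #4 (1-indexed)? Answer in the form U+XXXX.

U+1020F7

Offset 0: leading byte 0xE0 = 11100000 → 3-byte char #1 = E0 A6 8B.
Offset 3: leading byte 0xE0 = 11100000 → 3-byte char #2 = E0 BA A1.
Offset 6: leading byte 0xE4 = 11100100 → 3-byte char #3 = E4 8A B0.
Offset 9: leading byte 0xF4 = 11110100 → 4-byte char #4 = F4 82 83 B7.
Leading byte 0xF4 = 11110100 matches 11110xxx → 4-byte sequence.
Byte 1: 0xF4 = 11110100, payload 100 (3 bits).
Byte 2: 0x82 = 10000010 (10xxxxxx ✓), payload 000010.
Byte 3: 0x83 = 10000011 (10xxxxxx ✓), payload 000011.
Byte 4: 0xB7 = 10110111 (10xxxxxx ✓), payload 110111.
Concatenate: 100000010000011110111 = 0x1020F7 (21 bits → U+1020F7).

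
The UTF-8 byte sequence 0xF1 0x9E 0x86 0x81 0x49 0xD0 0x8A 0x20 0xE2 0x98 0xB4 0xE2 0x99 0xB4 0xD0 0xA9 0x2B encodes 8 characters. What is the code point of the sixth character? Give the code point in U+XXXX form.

U+2674

Offset 0: leading byte 0xF1 = 11110001 → 4-byte char #1 = F1 9E 86 81.
Offset 4: leading byte 0x49 = 01001001 → 1-byte char #2 = 49.
Offset 5: leading byte 0xD0 = 11010000 → 2-byte char #3 = D0 8A.
Offset 7: leading byte 0x20 = 00100000 → 1-byte char #4 = 20.
Offset 8: leading byte 0xE2 = 11100010 → 3-byte char #5 = E2 98 B4.
Offset 11: leading byte 0xE2 = 11100010 → 3-byte char #6 = E2 99 B4.
Leading byte 0xE2 = 11100010 matches 1110xxxx → 3-byte sequence.
Byte 1: 0xE2 = 11100010, payload 0010 (4 bits).
Byte 2: 0x99 = 10011001 (10xxxxxx ✓), payload 011001.
Byte 3: 0xB4 = 10110100 (10xxxxxx ✓), payload 110100.
Concatenate: 0010011001110100 = 0x2674 (16 bits → U+2674).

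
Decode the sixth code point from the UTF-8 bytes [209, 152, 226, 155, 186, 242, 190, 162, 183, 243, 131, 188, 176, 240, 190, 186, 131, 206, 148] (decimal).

U+0394

Offset 0: leading byte 0xD1 = 11010001 → 2-byte char #1 = D1 98.
Offset 2: leading byte 0xE2 = 11100010 → 3-byte char #2 = E2 9B BA.
Offset 5: leading byte 0xF2 = 11110010 → 4-byte char #3 = F2 BE A2 B7.
Offset 9: leading byte 0xF3 = 11110011 → 4-byte char #4 = F3 83 BC B0.
Offset 13: leading byte 0xF0 = 11110000 → 4-byte char #5 = F0 BE BA 83.
Offset 17: leading byte 0xCE = 11001110 → 2-byte char #6 = CE 94.
Leading byte 0xCE = 11001110 matches 110xxxxx → 2-byte sequence.
Byte 1: 0xCE = 11001110, payload 01110 (5 bits).
Byte 2: 0x94 = 10010100 (10xxxxxx ✓), payload 010100.
Concatenate: 01110010100 = 0x394 (11 bits → U+0394).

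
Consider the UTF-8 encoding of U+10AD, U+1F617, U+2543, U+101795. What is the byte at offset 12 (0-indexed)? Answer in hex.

0x9E

U+10AD → 3-byte form E1 82 AD at offsets 0–2.
U+1F617 → 4-byte form F0 9F 98 97 at offsets 3–6.
U+2543 → 3-byte form E2 95 83 at offsets 7–9.
U+101795 → 4-byte form F4 81 9E 95 at offsets 10–13.
Offset 12 falls in char 4's range; it's byte 3 of F4 81 9E 95 = 0x9E.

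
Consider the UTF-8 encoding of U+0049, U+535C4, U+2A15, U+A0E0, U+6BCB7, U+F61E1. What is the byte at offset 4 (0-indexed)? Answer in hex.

0x84

U+0049 → 1-byte form 49 at offsets 0–0.
U+535C4 → 4-byte form F1 93 97 84 at offsets 1–4.
Offset 4 falls in char 2's range; it's byte 4 of F1 93 97 84 = 0x84.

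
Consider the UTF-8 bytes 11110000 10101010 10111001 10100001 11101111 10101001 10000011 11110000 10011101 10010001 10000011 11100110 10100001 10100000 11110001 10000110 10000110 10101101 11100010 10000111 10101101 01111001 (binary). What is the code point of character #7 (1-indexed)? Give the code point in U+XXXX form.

U+0079

Offset 0: leading byte 0xF0 = 11110000 → 4-byte char #1 = F0 AA B9 A1.
Offset 4: leading byte 0xEF = 11101111 → 3-byte char #2 = EF A9 83.
Offset 7: leading byte 0xF0 = 11110000 → 4-byte char #3 = F0 9D 91 83.
Offset 11: leading byte 0xE6 = 11100110 → 3-byte char #4 = E6 A1 A0.
Offset 14: leading byte 0xF1 = 11110001 → 4-byte char #5 = F1 86 86 AD.
Offset 18: leading byte 0xE2 = 11100010 → 3-byte char #6 = E2 87 AD.
Offset 21: leading byte 0x79 = 01111001 → 1-byte char #7 = 79.
Leading byte 0x79 = 01111001 matches 0xxxxxxx → 1-byte sequence.
Byte 1: 0x79 = 01111001, payload 1111001 (7 bits).
Concatenate: 1111001 = 0x79 (7 bits → U+0079).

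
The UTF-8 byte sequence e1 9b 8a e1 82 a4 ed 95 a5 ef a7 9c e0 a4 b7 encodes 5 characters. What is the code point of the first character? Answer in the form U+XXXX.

U+16CA

Offset 0: leading byte 0xE1 = 11100001 → 3-byte char #1 = E1 9B 8A.
Leading byte 0xE1 = 11100001 matches 1110xxxx → 3-byte sequence.
Byte 1: 0xE1 = 11100001, payload 0001 (4 bits).
Byte 2: 0x9B = 10011011 (10xxxxxx ✓), payload 011011.
Byte 3: 0x8A = 10001010 (10xxxxxx ✓), payload 001010.
Concatenate: 0001011011001010 = 0x16CA (16 bits → U+16CA).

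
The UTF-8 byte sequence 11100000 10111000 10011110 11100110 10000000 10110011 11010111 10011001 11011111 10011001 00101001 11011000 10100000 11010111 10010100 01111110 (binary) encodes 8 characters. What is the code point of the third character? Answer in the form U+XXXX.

U+05D9

Offset 0: leading byte 0xE0 = 11100000 → 3-byte char #1 = E0 B8 9E.
Offset 3: leading byte 0xE6 = 11100110 → 3-byte char #2 = E6 80 B3.
Offset 6: leading byte 0xD7 = 11010111 → 2-byte char #3 = D7 99.
Leading byte 0xD7 = 11010111 matches 110xxxxx → 2-byte sequence.
Byte 1: 0xD7 = 11010111, payload 10111 (5 bits).
Byte 2: 0x99 = 10011001 (10xxxxxx ✓), payload 011001.
Concatenate: 10111011001 = 0x5D9 (11 bits → U+05D9).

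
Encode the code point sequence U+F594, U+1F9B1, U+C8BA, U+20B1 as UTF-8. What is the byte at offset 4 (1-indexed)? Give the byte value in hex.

0xF0

1-indexed offset 4 is 0-indexed offset 3.
U+F594 → 3-byte form EF 96 94 at offsets 0–2.
U+1F9B1 → 4-byte form F0 9F A6 B1 at offsets 3–6.
Offset 3 falls in char 2's range; it's byte 1 of F0 9F A6 B1 = 0xF0.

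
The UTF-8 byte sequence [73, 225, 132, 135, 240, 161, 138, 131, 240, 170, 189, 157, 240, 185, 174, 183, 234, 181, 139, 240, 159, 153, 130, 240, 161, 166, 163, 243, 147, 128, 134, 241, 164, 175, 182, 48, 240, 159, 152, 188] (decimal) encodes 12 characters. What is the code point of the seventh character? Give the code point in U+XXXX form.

Offset 0: leading byte 0x49 = 01001001 → 1-byte char #1 = 49.
Offset 1: leading byte 0xE1 = 11100001 → 3-byte char #2 = E1 84 87.
Offset 4: leading byte 0xF0 = 11110000 → 4-byte char #3 = F0 A1 8A 83.
Offset 8: leading byte 0xF0 = 11110000 → 4-byte char #4 = F0 AA BD 9D.
Offset 12: leading byte 0xF0 = 11110000 → 4-byte char #5 = F0 B9 AE B7.
Offset 16: leading byte 0xEA = 11101010 → 3-byte char #6 = EA B5 8B.
Offset 19: leading byte 0xF0 = 11110000 → 4-byte char #7 = F0 9F 99 82.
Leading byte 0xF0 = 11110000 matches 11110xxx → 4-byte sequence.
Byte 1: 0xF0 = 11110000, payload 000 (3 bits).
Byte 2: 0x9F = 10011111 (10xxxxxx ✓), payload 011111.
Byte 3: 0x99 = 10011001 (10xxxxxx ✓), payload 011001.
Byte 4: 0x82 = 10000010 (10xxxxxx ✓), payload 000010.
Concatenate: 000011111011001000010 = 0x1F642 (21 bits → U+1F642).

U+1F642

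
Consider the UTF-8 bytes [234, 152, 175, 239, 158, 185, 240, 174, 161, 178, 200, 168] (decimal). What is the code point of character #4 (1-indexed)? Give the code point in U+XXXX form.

Offset 0: leading byte 0xEA = 11101010 → 3-byte char #1 = EA 98 AF.
Offset 3: leading byte 0xEF = 11101111 → 3-byte char #2 = EF 9E B9.
Offset 6: leading byte 0xF0 = 11110000 → 4-byte char #3 = F0 AE A1 B2.
Offset 10: leading byte 0xC8 = 11001000 → 2-byte char #4 = C8 A8.
Leading byte 0xC8 = 11001000 matches 110xxxxx → 2-byte sequence.
Byte 1: 0xC8 = 11001000, payload 01000 (5 bits).
Byte 2: 0xA8 = 10101000 (10xxxxxx ✓), payload 101000.
Concatenate: 01000101000 = 0x228 (11 bits → U+0228).

U+0228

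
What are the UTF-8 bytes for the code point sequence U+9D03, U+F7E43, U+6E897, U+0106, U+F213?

U+9D03: 3-byte form → E9 B4 83.
U+F7E43: 4-byte form → F3 B7 B9 83.
U+6E897: 4-byte form → F1 AE A2 97.
U+0106: 2-byte form → C4 86.
U+F213: 3-byte form → EF 88 93.
Concatenated (16 bytes): E9 B4 83 F3 B7 B9 83 F1 AE A2 97 C4 86 EF 88 93.

E9 B4 83 F3 B7 B9 83 F1 AE A2 97 C4 86 EF 88 93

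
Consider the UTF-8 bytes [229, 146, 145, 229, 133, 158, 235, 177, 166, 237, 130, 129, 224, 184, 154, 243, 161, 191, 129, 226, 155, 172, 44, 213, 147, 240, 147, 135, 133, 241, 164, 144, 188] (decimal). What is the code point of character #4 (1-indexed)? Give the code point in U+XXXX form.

U+D081

Offset 0: leading byte 0xE5 = 11100101 → 3-byte char #1 = E5 92 91.
Offset 3: leading byte 0xE5 = 11100101 → 3-byte char #2 = E5 85 9E.
Offset 6: leading byte 0xEB = 11101011 → 3-byte char #3 = EB B1 A6.
Offset 9: leading byte 0xED = 11101101 → 3-byte char #4 = ED 82 81.
Leading byte 0xED = 11101101 matches 1110xxxx → 3-byte sequence.
Byte 1: 0xED = 11101101, payload 1101 (4 bits).
Byte 2: 0x82 = 10000010 (10xxxxxx ✓), payload 000010.
Byte 3: 0x81 = 10000001 (10xxxxxx ✓), payload 000001.
Concatenate: 1101000010000001 = 0xD081 (16 bits → U+D081).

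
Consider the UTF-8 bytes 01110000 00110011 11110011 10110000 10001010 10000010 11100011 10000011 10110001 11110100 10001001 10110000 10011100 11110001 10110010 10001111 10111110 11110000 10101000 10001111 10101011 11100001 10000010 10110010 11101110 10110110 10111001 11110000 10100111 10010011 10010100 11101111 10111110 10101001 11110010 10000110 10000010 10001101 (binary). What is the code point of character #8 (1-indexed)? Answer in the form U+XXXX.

U+10B2

Offset 0: leading byte 0x70 = 01110000 → 1-byte char #1 = 70.
Offset 1: leading byte 0x33 = 00110011 → 1-byte char #2 = 33.
Offset 2: leading byte 0xF3 = 11110011 → 4-byte char #3 = F3 B0 8A 82.
Offset 6: leading byte 0xE3 = 11100011 → 3-byte char #4 = E3 83 B1.
Offset 9: leading byte 0xF4 = 11110100 → 4-byte char #5 = F4 89 B0 9C.
Offset 13: leading byte 0xF1 = 11110001 → 4-byte char #6 = F1 B2 8F BE.
Offset 17: leading byte 0xF0 = 11110000 → 4-byte char #7 = F0 A8 8F AB.
Offset 21: leading byte 0xE1 = 11100001 → 3-byte char #8 = E1 82 B2.
Leading byte 0xE1 = 11100001 matches 1110xxxx → 3-byte sequence.
Byte 1: 0xE1 = 11100001, payload 0001 (4 bits).
Byte 2: 0x82 = 10000010 (10xxxxxx ✓), payload 000010.
Byte 3: 0xB2 = 10110010 (10xxxxxx ✓), payload 110010.
Concatenate: 0001000010110010 = 0x10B2 (16 bits → U+10B2).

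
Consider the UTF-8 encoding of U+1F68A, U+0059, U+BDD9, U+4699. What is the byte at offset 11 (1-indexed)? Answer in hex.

0x99

1-indexed offset 11 is 0-indexed offset 10.
U+1F68A → 4-byte form F0 9F 9A 8A at offsets 0–3.
U+0059 → 1-byte form 59 at offsets 4–4.
U+BDD9 → 3-byte form EB B7 99 at offsets 5–7.
U+4699 → 3-byte form E4 9A 99 at offsets 8–10.
Offset 10 falls in char 4's range; it's byte 3 of E4 9A 99 = 0x99.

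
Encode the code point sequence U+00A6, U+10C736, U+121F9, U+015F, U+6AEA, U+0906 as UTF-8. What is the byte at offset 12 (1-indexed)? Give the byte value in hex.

1-indexed offset 12 is 0-indexed offset 11.
U+00A6 → 2-byte form C2 A6 at offsets 0–1.
U+10C736 → 4-byte form F4 8C 9C B6 at offsets 2–5.
U+121F9 → 4-byte form F0 92 87 B9 at offsets 6–9.
U+015F → 2-byte form C5 9F at offsets 10–11.
Offset 11 falls in char 4's range; it's byte 2 of C5 9F = 0x9F.

0x9F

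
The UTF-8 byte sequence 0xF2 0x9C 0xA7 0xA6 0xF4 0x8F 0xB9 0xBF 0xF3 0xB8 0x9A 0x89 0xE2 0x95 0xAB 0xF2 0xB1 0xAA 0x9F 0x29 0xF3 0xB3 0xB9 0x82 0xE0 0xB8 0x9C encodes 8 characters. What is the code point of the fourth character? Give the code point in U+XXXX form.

U+256B

Offset 0: leading byte 0xF2 = 11110010 → 4-byte char #1 = F2 9C A7 A6.
Offset 4: leading byte 0xF4 = 11110100 → 4-byte char #2 = F4 8F B9 BF.
Offset 8: leading byte 0xF3 = 11110011 → 4-byte char #3 = F3 B8 9A 89.
Offset 12: leading byte 0xE2 = 11100010 → 3-byte char #4 = E2 95 AB.
Leading byte 0xE2 = 11100010 matches 1110xxxx → 3-byte sequence.
Byte 1: 0xE2 = 11100010, payload 0010 (4 bits).
Byte 2: 0x95 = 10010101 (10xxxxxx ✓), payload 010101.
Byte 3: 0xAB = 10101011 (10xxxxxx ✓), payload 101011.
Concatenate: 0010010101101011 = 0x256B (16 bits → U+256B).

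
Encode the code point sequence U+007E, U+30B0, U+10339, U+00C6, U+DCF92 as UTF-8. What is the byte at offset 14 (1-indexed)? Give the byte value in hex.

1-indexed offset 14 is 0-indexed offset 13.
U+007E → 1-byte form 7E at offsets 0–0.
U+30B0 → 3-byte form E3 82 B0 at offsets 1–3.
U+10339 → 4-byte form F0 90 8C B9 at offsets 4–7.
U+00C6 → 2-byte form C3 86 at offsets 8–9.
U+DCF92 → 4-byte form F3 9C BE 92 at offsets 10–13.
Offset 13 falls in char 5's range; it's byte 4 of F3 9C BE 92 = 0x92.

0x92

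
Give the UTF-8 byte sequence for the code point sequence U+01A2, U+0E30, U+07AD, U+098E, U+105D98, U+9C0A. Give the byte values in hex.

U+01A2: 2-byte form → C6 A2.
U+0E30: 3-byte form → E0 B8 B0.
U+07AD: 2-byte form → DE AD.
U+098E: 3-byte form → E0 A6 8E.
U+105D98: 4-byte form → F4 85 B6 98.
U+9C0A: 3-byte form → E9 B0 8A.
Concatenated (17 bytes): C6 A2 E0 B8 B0 DE AD E0 A6 8E F4 85 B6 98 E9 B0 8A.

C6 A2 E0 B8 B0 DE AD E0 A6 8E F4 85 B6 98 E9 B0 8A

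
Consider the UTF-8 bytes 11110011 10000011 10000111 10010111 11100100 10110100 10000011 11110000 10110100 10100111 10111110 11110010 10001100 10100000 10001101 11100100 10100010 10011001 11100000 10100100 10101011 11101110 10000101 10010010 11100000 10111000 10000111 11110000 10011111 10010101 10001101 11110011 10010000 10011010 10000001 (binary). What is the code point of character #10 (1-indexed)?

Offset 0: leading byte 0xF3 = 11110011 → 4-byte char #1 = F3 83 87 97.
Offset 4: leading byte 0xE4 = 11100100 → 3-byte char #2 = E4 B4 83.
Offset 7: leading byte 0xF0 = 11110000 → 4-byte char #3 = F0 B4 A7 BE.
Offset 11: leading byte 0xF2 = 11110010 → 4-byte char #4 = F2 8C A0 8D.
Offset 15: leading byte 0xE4 = 11100100 → 3-byte char #5 = E4 A2 99.
Offset 18: leading byte 0xE0 = 11100000 → 3-byte char #6 = E0 A4 AB.
Offset 21: leading byte 0xEE = 11101110 → 3-byte char #7 = EE 85 92.
Offset 24: leading byte 0xE0 = 11100000 → 3-byte char #8 = E0 B8 87.
Offset 27: leading byte 0xF0 = 11110000 → 4-byte char #9 = F0 9F 95 8D.
Offset 31: leading byte 0xF3 = 11110011 → 4-byte char #10 = F3 90 9A 81.
Leading byte 0xF3 = 11110011 matches 11110xxx → 4-byte sequence.
Byte 1: 0xF3 = 11110011, payload 011 (3 bits).
Byte 2: 0x90 = 10010000 (10xxxxxx ✓), payload 010000.
Byte 3: 0x9A = 10011010 (10xxxxxx ✓), payload 011010.
Byte 4: 0x81 = 10000001 (10xxxxxx ✓), payload 000001.
Concatenate: 011010000011010000001 = 0xD0681 (21 bits → U+D0681).

U+D0681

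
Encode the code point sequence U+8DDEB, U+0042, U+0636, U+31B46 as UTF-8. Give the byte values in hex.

U+8DDEB: 4-byte form → F2 8D B7 AB.
U+0042: 1-byte form → 42.
U+0636: 2-byte form → D8 B6.
U+31B46: 4-byte form → F0 B1 AD 86.
Concatenated (11 bytes): F2 8D B7 AB 42 D8 B6 F0 B1 AD 86.

F2 8D B7 AB 42 D8 B6 F0 B1 AD 86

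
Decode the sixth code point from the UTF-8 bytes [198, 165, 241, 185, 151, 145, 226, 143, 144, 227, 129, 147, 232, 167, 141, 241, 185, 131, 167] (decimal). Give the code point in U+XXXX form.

U+790E7

Offset 0: leading byte 0xC6 = 11000110 → 2-byte char #1 = C6 A5.
Offset 2: leading byte 0xF1 = 11110001 → 4-byte char #2 = F1 B9 97 91.
Offset 6: leading byte 0xE2 = 11100010 → 3-byte char #3 = E2 8F 90.
Offset 9: leading byte 0xE3 = 11100011 → 3-byte char #4 = E3 81 93.
Offset 12: leading byte 0xE8 = 11101000 → 3-byte char #5 = E8 A7 8D.
Offset 15: leading byte 0xF1 = 11110001 → 4-byte char #6 = F1 B9 83 A7.
Leading byte 0xF1 = 11110001 matches 11110xxx → 4-byte sequence.
Byte 1: 0xF1 = 11110001, payload 001 (3 bits).
Byte 2: 0xB9 = 10111001 (10xxxxxx ✓), payload 111001.
Byte 3: 0x83 = 10000011 (10xxxxxx ✓), payload 000011.
Byte 4: 0xA7 = 10100111 (10xxxxxx ✓), payload 100111.
Concatenate: 001111001000011100111 = 0x790E7 (21 bits → U+790E7).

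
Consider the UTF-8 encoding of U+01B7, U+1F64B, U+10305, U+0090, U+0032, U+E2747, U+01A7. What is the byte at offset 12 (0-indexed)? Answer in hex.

U+01B7 → 2-byte form C6 B7 at offsets 0–1.
U+1F64B → 4-byte form F0 9F 99 8B at offsets 2–5.
U+10305 → 4-byte form F0 90 8C 85 at offsets 6–9.
U+0090 → 2-byte form C2 90 at offsets 10–11.
U+0032 → 1-byte form 32 at offsets 12–12.
Offset 12 falls in char 5's range; it's byte 1 of 32 = 0x32.

0x32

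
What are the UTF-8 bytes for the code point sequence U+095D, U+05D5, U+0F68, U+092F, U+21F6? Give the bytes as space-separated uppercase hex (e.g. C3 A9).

U+095D: 3-byte form → E0 A5 9D.
U+05D5: 2-byte form → D7 95.
U+0F68: 3-byte form → E0 BD A8.
U+092F: 3-byte form → E0 A4 AF.
U+21F6: 3-byte form → E2 87 B6.
Concatenated (14 bytes): E0 A5 9D D7 95 E0 BD A8 E0 A4 AF E2 87 B6.

E0 A5 9D D7 95 E0 BD A8 E0 A4 AF E2 87 B6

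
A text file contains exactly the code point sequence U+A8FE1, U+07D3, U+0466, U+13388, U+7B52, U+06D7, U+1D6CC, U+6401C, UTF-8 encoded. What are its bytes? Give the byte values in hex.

F2 A8 BF A1 DF 93 D1 A6 F0 93 8E 88 E7 AD 92 DB 97 F0 9D 9B 8C F1 A4 80 9C

U+A8FE1: 4-byte form → F2 A8 BF A1.
U+07D3: 2-byte form → DF 93.
U+0466: 2-byte form → D1 A6.
U+13388: 4-byte form → F0 93 8E 88.
U+7B52: 3-byte form → E7 AD 92.
U+06D7: 2-byte form → DB 97.
U+1D6CC: 4-byte form → F0 9D 9B 8C.
U+6401C: 4-byte form → F1 A4 80 9C.
Concatenated (25 bytes): F2 A8 BF A1 DF 93 D1 A6 F0 93 8E 88 E7 AD 92 DB 97 F0 9D 9B 8C F1 A4 80 9C.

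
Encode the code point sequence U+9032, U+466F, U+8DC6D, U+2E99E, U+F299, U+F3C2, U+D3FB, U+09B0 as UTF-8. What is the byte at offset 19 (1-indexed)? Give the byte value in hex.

1-indexed offset 19 is 0-indexed offset 18.
U+9032 → 3-byte form E9 80 B2 at offsets 0–2.
U+466F → 3-byte form E4 99 AF at offsets 3–5.
U+8DC6D → 4-byte form F2 8D B1 AD at offsets 6–9.
U+2E99E → 4-byte form F0 AE A6 9E at offsets 10–13.
U+F299 → 3-byte form EF 8A 99 at offsets 14–16.
U+F3C2 → 3-byte form EF 8F 82 at offsets 17–19.
Offset 18 falls in char 6's range; it's byte 2 of EF 8F 82 = 0x8F.

0x8F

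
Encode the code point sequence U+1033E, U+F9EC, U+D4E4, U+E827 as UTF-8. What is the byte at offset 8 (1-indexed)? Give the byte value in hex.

0xED

1-indexed offset 8 is 0-indexed offset 7.
U+1033E → 4-byte form F0 90 8C BE at offsets 0–3.
U+F9EC → 3-byte form EF A7 AC at offsets 4–6.
U+D4E4 → 3-byte form ED 93 A4 at offsets 7–9.
Offset 7 falls in char 3's range; it's byte 1 of ED 93 A4 = 0xED.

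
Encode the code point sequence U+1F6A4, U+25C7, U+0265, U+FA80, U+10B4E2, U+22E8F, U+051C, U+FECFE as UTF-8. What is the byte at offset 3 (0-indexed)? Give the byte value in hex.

U+1F6A4 → 4-byte form F0 9F 9A A4 at offsets 0–3.
Offset 3 falls in char 1's range; it's byte 4 of F0 9F 9A A4 = 0xA4.

0xA4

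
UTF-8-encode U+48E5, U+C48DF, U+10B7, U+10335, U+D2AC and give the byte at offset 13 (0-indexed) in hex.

U+48E5 → 3-byte form E4 A3 A5 at offsets 0–2.
U+C48DF → 4-byte form F3 84 A3 9F at offsets 3–6.
U+10B7 → 3-byte form E1 82 B7 at offsets 7–9.
U+10335 → 4-byte form F0 90 8C B5 at offsets 10–13.
Offset 13 falls in char 4's range; it's byte 4 of F0 90 8C B5 = 0xB5.

0xB5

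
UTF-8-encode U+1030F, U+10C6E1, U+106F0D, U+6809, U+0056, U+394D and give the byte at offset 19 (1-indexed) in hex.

0x8D

1-indexed offset 19 is 0-indexed offset 18.
U+1030F → 4-byte form F0 90 8C 8F at offsets 0–3.
U+10C6E1 → 4-byte form F4 8C 9B A1 at offsets 4–7.
U+106F0D → 4-byte form F4 86 BC 8D at offsets 8–11.
U+6809 → 3-byte form E6 A0 89 at offsets 12–14.
U+0056 → 1-byte form 56 at offsets 15–15.
U+394D → 3-byte form E3 A5 8D at offsets 16–18.
Offset 18 falls in char 6's range; it's byte 3 of E3 A5 8D = 0x8D.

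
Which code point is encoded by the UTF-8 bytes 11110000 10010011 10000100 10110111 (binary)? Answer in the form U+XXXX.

U+13137

Leading byte 0xF0 = 11110000 matches 11110xxx → 4-byte sequence.
Byte 1: 0xF0 = 11110000, payload 000 (3 bits).
Byte 2: 0x93 = 10010011 (10xxxxxx ✓), payload 010011.
Byte 3: 0x84 = 10000100 (10xxxxxx ✓), payload 000100.
Byte 4: 0xB7 = 10110111 (10xxxxxx ✓), payload 110111.
Concatenate: 000010011000100110111 = 0x13137 (21 bits → U+13137).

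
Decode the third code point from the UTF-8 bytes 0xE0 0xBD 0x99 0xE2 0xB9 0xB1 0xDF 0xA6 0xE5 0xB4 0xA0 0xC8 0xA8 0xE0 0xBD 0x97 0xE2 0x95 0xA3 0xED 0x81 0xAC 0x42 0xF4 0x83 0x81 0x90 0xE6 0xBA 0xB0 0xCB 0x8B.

U+07E6

Offset 0: leading byte 0xE0 = 11100000 → 3-byte char #1 = E0 BD 99.
Offset 3: leading byte 0xE2 = 11100010 → 3-byte char #2 = E2 B9 B1.
Offset 6: leading byte 0xDF = 11011111 → 2-byte char #3 = DF A6.
Leading byte 0xDF = 11011111 matches 110xxxxx → 2-byte sequence.
Byte 1: 0xDF = 11011111, payload 11111 (5 bits).
Byte 2: 0xA6 = 10100110 (10xxxxxx ✓), payload 100110.
Concatenate: 11111100110 = 0x7E6 (11 bits → U+07E6).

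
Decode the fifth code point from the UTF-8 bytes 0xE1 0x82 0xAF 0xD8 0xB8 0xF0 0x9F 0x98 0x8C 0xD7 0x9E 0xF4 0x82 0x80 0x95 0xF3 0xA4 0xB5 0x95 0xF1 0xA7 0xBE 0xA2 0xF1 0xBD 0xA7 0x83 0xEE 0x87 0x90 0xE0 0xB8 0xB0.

U+102015

Offset 0: leading byte 0xE1 = 11100001 → 3-byte char #1 = E1 82 AF.
Offset 3: leading byte 0xD8 = 11011000 → 2-byte char #2 = D8 B8.
Offset 5: leading byte 0xF0 = 11110000 → 4-byte char #3 = F0 9F 98 8C.
Offset 9: leading byte 0xD7 = 11010111 → 2-byte char #4 = D7 9E.
Offset 11: leading byte 0xF4 = 11110100 → 4-byte char #5 = F4 82 80 95.
Leading byte 0xF4 = 11110100 matches 11110xxx → 4-byte sequence.
Byte 1: 0xF4 = 11110100, payload 100 (3 bits).
Byte 2: 0x82 = 10000010 (10xxxxxx ✓), payload 000010.
Byte 3: 0x80 = 10000000 (10xxxxxx ✓), payload 000000.
Byte 4: 0x95 = 10010101 (10xxxxxx ✓), payload 010101.
Concatenate: 100000010000000010101 = 0x102015 (21 bits → U+102015).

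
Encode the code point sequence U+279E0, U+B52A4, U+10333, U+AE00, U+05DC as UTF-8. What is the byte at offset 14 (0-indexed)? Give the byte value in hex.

0x80

U+279E0 → 4-byte form F0 A7 A7 A0 at offsets 0–3.
U+B52A4 → 4-byte form F2 B5 8A A4 at offsets 4–7.
U+10333 → 4-byte form F0 90 8C B3 at offsets 8–11.
U+AE00 → 3-byte form EA B8 80 at offsets 12–14.
Offset 14 falls in char 4's range; it's byte 3 of EA B8 80 = 0x80.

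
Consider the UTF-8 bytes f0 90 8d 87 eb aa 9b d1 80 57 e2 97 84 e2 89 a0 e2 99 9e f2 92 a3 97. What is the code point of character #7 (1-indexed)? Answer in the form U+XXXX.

Offset 0: leading byte 0xF0 = 11110000 → 4-byte char #1 = F0 90 8D 87.
Offset 4: leading byte 0xEB = 11101011 → 3-byte char #2 = EB AA 9B.
Offset 7: leading byte 0xD1 = 11010001 → 2-byte char #3 = D1 80.
Offset 9: leading byte 0x57 = 01010111 → 1-byte char #4 = 57.
Offset 10: leading byte 0xE2 = 11100010 → 3-byte char #5 = E2 97 84.
Offset 13: leading byte 0xE2 = 11100010 → 3-byte char #6 = E2 89 A0.
Offset 16: leading byte 0xE2 = 11100010 → 3-byte char #7 = E2 99 9E.
Leading byte 0xE2 = 11100010 matches 1110xxxx → 3-byte sequence.
Byte 1: 0xE2 = 11100010, payload 0010 (4 bits).
Byte 2: 0x99 = 10011001 (10xxxxxx ✓), payload 011001.
Byte 3: 0x9E = 10011110 (10xxxxxx ✓), payload 011110.
Concatenate: 0010011001011110 = 0x265E (16 bits → U+265E).

U+265E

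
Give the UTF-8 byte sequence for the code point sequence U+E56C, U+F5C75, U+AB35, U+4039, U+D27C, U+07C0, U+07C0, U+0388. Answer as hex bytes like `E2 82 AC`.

EE 95 AC F3 B5 B1 B5 EA AC B5 E4 80 B9 ED 89 BC DF 80 DF 80 CE 88

U+E56C: 3-byte form → EE 95 AC.
U+F5C75: 4-byte form → F3 B5 B1 B5.
U+AB35: 3-byte form → EA AC B5.
U+4039: 3-byte form → E4 80 B9.
U+D27C: 3-byte form → ED 89 BC.
U+07C0: 2-byte form → DF 80.
U+07C0: 2-byte form → DF 80.
U+0388: 2-byte form → CE 88.
Concatenated (22 bytes): EE 95 AC F3 B5 B1 B5 EA AC B5 E4 80 B9 ED 89 BC DF 80 DF 80 CE 88.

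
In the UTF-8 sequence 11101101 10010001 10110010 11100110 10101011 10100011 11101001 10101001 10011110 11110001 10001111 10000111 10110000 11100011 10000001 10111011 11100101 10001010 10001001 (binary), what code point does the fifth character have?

Offset 0: leading byte 0xED = 11101101 → 3-byte char #1 = ED 91 B2.
Offset 3: leading byte 0xE6 = 11100110 → 3-byte char #2 = E6 AB A3.
Offset 6: leading byte 0xE9 = 11101001 → 3-byte char #3 = E9 A9 9E.
Offset 9: leading byte 0xF1 = 11110001 → 4-byte char #4 = F1 8F 87 B0.
Offset 13: leading byte 0xE3 = 11100011 → 3-byte char #5 = E3 81 BB.
Leading byte 0xE3 = 11100011 matches 1110xxxx → 3-byte sequence.
Byte 1: 0xE3 = 11100011, payload 0011 (4 bits).
Byte 2: 0x81 = 10000001 (10xxxxxx ✓), payload 000001.
Byte 3: 0xBB = 10111011 (10xxxxxx ✓), payload 111011.
Concatenate: 0011000001111011 = 0x307B (16 bits → U+307B).

U+307B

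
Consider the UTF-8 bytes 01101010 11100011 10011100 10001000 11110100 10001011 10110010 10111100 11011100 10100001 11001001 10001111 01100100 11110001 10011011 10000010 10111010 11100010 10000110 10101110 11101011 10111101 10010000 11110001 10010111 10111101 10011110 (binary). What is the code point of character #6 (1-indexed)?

Offset 0: leading byte 0x6A = 01101010 → 1-byte char #1 = 6A.
Offset 1: leading byte 0xE3 = 11100011 → 3-byte char #2 = E3 9C 88.
Offset 4: leading byte 0xF4 = 11110100 → 4-byte char #3 = F4 8B B2 BC.
Offset 8: leading byte 0xDC = 11011100 → 2-byte char #4 = DC A1.
Offset 10: leading byte 0xC9 = 11001001 → 2-byte char #5 = C9 8F.
Offset 12: leading byte 0x64 = 01100100 → 1-byte char #6 = 64.
Leading byte 0x64 = 01100100 matches 0xxxxxxx → 1-byte sequence.
Byte 1: 0x64 = 01100100, payload 1100100 (7 bits).
Concatenate: 1100100 = 0x64 (7 bits → U+0064).

U+0064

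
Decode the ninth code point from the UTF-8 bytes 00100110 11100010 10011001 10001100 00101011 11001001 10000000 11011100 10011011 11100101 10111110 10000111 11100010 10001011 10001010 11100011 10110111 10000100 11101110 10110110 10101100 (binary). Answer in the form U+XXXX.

Offset 0: leading byte 0x26 = 00100110 → 1-byte char #1 = 26.
Offset 1: leading byte 0xE2 = 11100010 → 3-byte char #2 = E2 99 8C.
Offset 4: leading byte 0x2B = 00101011 → 1-byte char #3 = 2B.
Offset 5: leading byte 0xC9 = 11001001 → 2-byte char #4 = C9 80.
Offset 7: leading byte 0xDC = 11011100 → 2-byte char #5 = DC 9B.
Offset 9: leading byte 0xE5 = 11100101 → 3-byte char #6 = E5 BE 87.
Offset 12: leading byte 0xE2 = 11100010 → 3-byte char #7 = E2 8B 8A.
Offset 15: leading byte 0xE3 = 11100011 → 3-byte char #8 = E3 B7 84.
Offset 18: leading byte 0xEE = 11101110 → 3-byte char #9 = EE B6 AC.
Leading byte 0xEE = 11101110 matches 1110xxxx → 3-byte sequence.
Byte 1: 0xEE = 11101110, payload 1110 (4 bits).
Byte 2: 0xB6 = 10110110 (10xxxxxx ✓), payload 110110.
Byte 3: 0xAC = 10101100 (10xxxxxx ✓), payload 101100.
Concatenate: 1110110110101100 = 0xEDAC (16 bits → U+EDAC).

U+EDAC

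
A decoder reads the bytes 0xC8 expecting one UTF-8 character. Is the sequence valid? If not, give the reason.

Leading byte 0xC8 = 11001000 → 2-byte form, but only 1 byte is present.

invalid (sequence truncated)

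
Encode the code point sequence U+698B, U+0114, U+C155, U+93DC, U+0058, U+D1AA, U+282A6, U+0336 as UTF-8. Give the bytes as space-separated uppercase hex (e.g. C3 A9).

E6 A6 8B C4 94 EC 85 95 E9 8F 9C 58 ED 86 AA F0 A8 8A A6 CC B6

U+698B: 3-byte form → E6 A6 8B.
U+0114: 2-byte form → C4 94.
U+C155: 3-byte form → EC 85 95.
U+93DC: 3-byte form → E9 8F 9C.
U+0058: 1-byte form → 58.
U+D1AA: 3-byte form → ED 86 AA.
U+282A6: 4-byte form → F0 A8 8A A6.
U+0336: 2-byte form → CC B6.
Concatenated (21 bytes): E6 A6 8B C4 94 EC 85 95 E9 8F 9C 58 ED 86 AA F0 A8 8A A6 CC B6.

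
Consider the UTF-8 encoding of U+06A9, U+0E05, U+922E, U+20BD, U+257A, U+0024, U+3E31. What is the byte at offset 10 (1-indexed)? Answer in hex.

0x82

1-indexed offset 10 is 0-indexed offset 9.
U+06A9 → 2-byte form DA A9 at offsets 0–1.
U+0E05 → 3-byte form E0 B8 85 at offsets 2–4.
U+922E → 3-byte form E9 88 AE at offsets 5–7.
U+20BD → 3-byte form E2 82 BD at offsets 8–10.
Offset 9 falls in char 4's range; it's byte 2 of E2 82 BD = 0x82.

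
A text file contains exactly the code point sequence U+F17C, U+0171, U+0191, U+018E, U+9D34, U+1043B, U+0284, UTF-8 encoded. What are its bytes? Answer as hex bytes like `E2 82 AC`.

EF 85 BC C5 B1 C6 91 C6 8E E9 B4 B4 F0 90 90 BB CA 84

U+F17C: 3-byte form → EF 85 BC.
U+0171: 2-byte form → C5 B1.
U+0191: 2-byte form → C6 91.
U+018E: 2-byte form → C6 8E.
U+9D34: 3-byte form → E9 B4 B4.
U+1043B: 4-byte form → F0 90 90 BB.
U+0284: 2-byte form → CA 84.
Concatenated (18 bytes): EF 85 BC C5 B1 C6 91 C6 8E E9 B4 B4 F0 90 90 BB CA 84.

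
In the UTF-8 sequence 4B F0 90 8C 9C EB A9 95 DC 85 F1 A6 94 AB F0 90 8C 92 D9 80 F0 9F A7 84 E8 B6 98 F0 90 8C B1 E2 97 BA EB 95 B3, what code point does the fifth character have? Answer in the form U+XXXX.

U+6652B

Offset 0: leading byte 0x4B = 01001011 → 1-byte char #1 = 4B.
Offset 1: leading byte 0xF0 = 11110000 → 4-byte char #2 = F0 90 8C 9C.
Offset 5: leading byte 0xEB = 11101011 → 3-byte char #3 = EB A9 95.
Offset 8: leading byte 0xDC = 11011100 → 2-byte char #4 = DC 85.
Offset 10: leading byte 0xF1 = 11110001 → 4-byte char #5 = F1 A6 94 AB.
Leading byte 0xF1 = 11110001 matches 11110xxx → 4-byte sequence.
Byte 1: 0xF1 = 11110001, payload 001 (3 bits).
Byte 2: 0xA6 = 10100110 (10xxxxxx ✓), payload 100110.
Byte 3: 0x94 = 10010100 (10xxxxxx ✓), payload 010100.
Byte 4: 0xAB = 10101011 (10xxxxxx ✓), payload 101011.
Concatenate: 001100110010100101011 = 0x6652B (21 bits → U+6652B).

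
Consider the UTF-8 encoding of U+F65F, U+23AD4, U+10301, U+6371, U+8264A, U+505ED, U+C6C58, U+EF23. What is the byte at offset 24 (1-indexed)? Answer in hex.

0x86

1-indexed offset 24 is 0-indexed offset 23.
U+F65F → 3-byte form EF 99 9F at offsets 0–2.
U+23AD4 → 4-byte form F0 A3 AB 94 at offsets 3–6.
U+10301 → 4-byte form F0 90 8C 81 at offsets 7–10.
U+6371 → 3-byte form E6 8D B1 at offsets 11–13.
U+8264A → 4-byte form F2 82 99 8A at offsets 14–17.
U+505ED → 4-byte form F1 90 97 AD at offsets 18–21.
U+C6C58 → 4-byte form F3 86 B1 98 at offsets 22–25.
Offset 23 falls in char 7's range; it's byte 2 of F3 86 B1 98 = 0x86.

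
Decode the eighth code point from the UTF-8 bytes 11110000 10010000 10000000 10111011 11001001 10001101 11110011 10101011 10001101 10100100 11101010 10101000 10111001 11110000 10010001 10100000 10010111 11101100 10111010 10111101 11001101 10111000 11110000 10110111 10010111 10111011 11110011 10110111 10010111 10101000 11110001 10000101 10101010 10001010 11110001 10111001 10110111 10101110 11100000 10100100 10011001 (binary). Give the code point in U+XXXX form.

U+375FB

Offset 0: leading byte 0xF0 = 11110000 → 4-byte char #1 = F0 90 80 BB.
Offset 4: leading byte 0xC9 = 11001001 → 2-byte char #2 = C9 8D.
Offset 6: leading byte 0xF3 = 11110011 → 4-byte char #3 = F3 AB 8D A4.
Offset 10: leading byte 0xEA = 11101010 → 3-byte char #4 = EA A8 B9.
Offset 13: leading byte 0xF0 = 11110000 → 4-byte char #5 = F0 91 A0 97.
Offset 17: leading byte 0xEC = 11101100 → 3-byte char #6 = EC BA BD.
Offset 20: leading byte 0xCD = 11001101 → 2-byte char #7 = CD B8.
Offset 22: leading byte 0xF0 = 11110000 → 4-byte char #8 = F0 B7 97 BB.
Leading byte 0xF0 = 11110000 matches 11110xxx → 4-byte sequence.
Byte 1: 0xF0 = 11110000, payload 000 (3 bits).
Byte 2: 0xB7 = 10110111 (10xxxxxx ✓), payload 110111.
Byte 3: 0x97 = 10010111 (10xxxxxx ✓), payload 010111.
Byte 4: 0xBB = 10111011 (10xxxxxx ✓), payload 111011.
Concatenate: 000110111010111111011 = 0x375FB (21 bits → U+375FB).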